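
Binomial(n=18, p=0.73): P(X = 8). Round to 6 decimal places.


P = C(n,k) * p^k * (1-p)^(n-k)
C(18,8) = 43758
p^k = 0.73^8 ≈ 0.08064601
(1-p)^(n-k) = 0.27^10 ≈ 0.000002058911
P = 43758 * 0.08064601 * 0.000002058911 ≈ 0.007266

0.007266


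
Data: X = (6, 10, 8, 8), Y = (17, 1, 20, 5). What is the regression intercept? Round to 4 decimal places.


a = ybar - b*xbar, where b = sum((xi-xbar)(yi-ybar)) / sum((xi-xbar)^2)
n = 4, xbar = 32/4 = 8, ybar = 43/4 = 10.75
Sxy = sum((xi-xbar)(yi-ybar)) = -32
Sxx = sum((xi-xbar)^2) = 8
b = Sxy / Sxx = -4
a = 10.75 - (-4) * 8 = 42.75

42.7500


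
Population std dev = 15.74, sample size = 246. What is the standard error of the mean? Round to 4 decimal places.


SE = sigma / sqrt(n)
sqrt(246) ≈ 15.684387
SE = 15.74 / 15.684387 ≈ 1.003546

1.0035


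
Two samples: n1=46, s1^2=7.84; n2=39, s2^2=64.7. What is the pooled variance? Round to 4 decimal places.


sp^2 = ((n1-1)*s1^2 + (n2-1)*s2^2)/(n1+n2-2)
(n1-1)*s1^2 = 45 * 7.84 = 352.8
(n2-1)*s2^2 = 38 * 64.7 = 2458.6
numerator = 352.8 + 2458.6 = 2811.4
n1+n2-2 = 83
sp^2 = 2811.4 / 83 = 14057/415 ≈ 33.872289

33.8723


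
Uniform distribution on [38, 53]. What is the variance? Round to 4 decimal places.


Var = (b-a)^2 / 12
(b-a)^2 = (53 - 38)^2 = 225
Var = 225/12 = 18.75

18.7500


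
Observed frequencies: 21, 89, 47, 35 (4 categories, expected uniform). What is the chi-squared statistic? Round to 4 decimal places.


chi2 = sum((O-E)^2/E), E = total/4
total = 192, E = 192/4 = 48
(21 - 48)^2 / 48 = 729 / 48 = 15.1875
(89 - 48)^2 / 48 = 1681 / 48 = 1681/48 ≈ 35.020833
(47 - 48)^2 / 48 = 1 / 48 = 1/48 ≈ 0.020833
(35 - 48)^2 / 48 = 169 / 48 = 169/48 ≈ 3.520833
chi2 = 53.75

53.7500


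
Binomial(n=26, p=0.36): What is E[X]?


E[X] = n*p = 26 * 0.36 = 9.36

9.36


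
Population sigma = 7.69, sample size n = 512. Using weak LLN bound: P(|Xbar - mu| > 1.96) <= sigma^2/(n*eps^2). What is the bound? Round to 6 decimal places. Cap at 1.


bound = min(1, sigma^2/(n*eps^2))
sigma^2 = 7.69^2 = 59.1361
n*eps^2 = 512 * 1.96^2 = 512 * 3.8416 = 1966.8992
sigma^2/(n*eps^2) = 59.1361 / 1966.8992 ≈ 0.03006565

0.030066


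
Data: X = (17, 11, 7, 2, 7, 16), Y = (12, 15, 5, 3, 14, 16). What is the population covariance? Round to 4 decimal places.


Cov = (1/n)*sum((xi-xbar)(yi-ybar))
n = 6, xbar = 60/6 = 10, ybar = 65/6 ≈ 10.833333
sum((xi-xbar)(yi-ybar)) = 114
Cov = 114 / 6 = 19

19.0000


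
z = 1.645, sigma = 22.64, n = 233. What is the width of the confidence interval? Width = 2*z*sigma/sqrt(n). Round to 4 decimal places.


width = 2*z*sigma/sqrt(n)
2*z*sigma = 2 * 1.645 * 22.64 = 74.4856
sqrt(233) ≈ 15.264338
width = 74.4856 / 15.264338 ≈ 4.879714

4.8797


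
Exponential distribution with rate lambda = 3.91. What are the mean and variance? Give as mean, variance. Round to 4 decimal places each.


mean = 1/lam, var = 1/lam^2
mean = 1 / 3.91 = 100/391 ≈ 0.255754
lam^2 = 3.91^2 = 15.2881
var = 1 / 15.2881 ≈ 0.065410

0.2558, 0.0654


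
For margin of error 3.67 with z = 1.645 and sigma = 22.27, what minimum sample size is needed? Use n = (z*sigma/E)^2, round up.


z*sigma/E = 1.645 * 22.27 / 3.67 ≈ 9.982057
(z*sigma/E)^2 ≈ 99.641466
round up: n = 100

100


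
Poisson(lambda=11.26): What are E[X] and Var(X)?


E[X] = Var(X) = lambda = 11.26

11.26, 11.26


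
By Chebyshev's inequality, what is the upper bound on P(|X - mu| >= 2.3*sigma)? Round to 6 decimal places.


P <= 1/k^2
k^2 = 2.3^2 = 5.29
1/k^2 = 1 / 5.29 = 100/529 ≈ 0.18903592

0.189036


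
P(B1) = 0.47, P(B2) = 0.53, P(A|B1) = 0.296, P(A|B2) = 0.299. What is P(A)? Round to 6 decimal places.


P(A) = P(A|B1)*P(B1) + P(A|B2)*P(B2)
P(A|B1)*P(B1) = 0.296 * 0.47 = 0.13912
P(A|B2)*P(B2) = 0.299 * 0.53 = 0.15847
P(A) = 0.13912 + 0.15847 = 0.29759

0.297590


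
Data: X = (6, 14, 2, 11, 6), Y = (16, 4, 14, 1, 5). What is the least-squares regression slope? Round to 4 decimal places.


b = sum((xi-xbar)(yi-ybar)) / sum((xi-xbar)^2)
n = 5, xbar = 39/5 = 7.8, ybar = 40/5 = 8
Sxy = sum((xi-xbar)(yi-ybar)) = -91
Sxx = sum((xi-xbar)^2) = 88.8
b = Sxy / Sxx = -455/444 ≈ -1.024775

-1.0248


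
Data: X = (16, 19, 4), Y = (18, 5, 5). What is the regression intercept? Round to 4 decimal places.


a = ybar - b*xbar, where b = sum((xi-xbar)(yi-ybar)) / sum((xi-xbar)^2)
n = 3, xbar = 39/3 = 13, ybar = 28/3 ≈ 9.333333
Sxy = sum((xi-xbar)(yi-ybar)) = 39
Sxx = sum((xi-xbar)^2) = 126
b = Sxy / Sxx = 13/42 ≈ 0.309524
a = 9.333333 - 0.309524 * 13 = 223/42 ≈ 5.309524

5.3095


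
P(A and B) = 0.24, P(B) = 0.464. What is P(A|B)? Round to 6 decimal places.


P(A|B) = P(A and B) / P(B) = 0.24 / 0.464 = 15/29 ≈ 0.51724138

0.517241


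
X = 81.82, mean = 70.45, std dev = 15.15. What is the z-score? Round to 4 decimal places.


z = (X - mu) / sigma
X - mu = 81.82 - 70.45 = 11.37
z = 11.37 / 15.15 = 379/505 ≈ 0.750495

0.7505


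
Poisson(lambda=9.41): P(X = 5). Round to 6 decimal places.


P = e^(-lam) * lam^k / k!
e^(-9.41) ≈ 0.00008190095
lam^k = 9.41^5 ≈ 73781.608188
k! = 5! = 120
P = 0.00008190095 * 73781.608188 / 120 ≈ 0.050357

0.050357


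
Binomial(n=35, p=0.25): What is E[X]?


E[X] = n*p = 35 * 0.25 = 8.75

8.75


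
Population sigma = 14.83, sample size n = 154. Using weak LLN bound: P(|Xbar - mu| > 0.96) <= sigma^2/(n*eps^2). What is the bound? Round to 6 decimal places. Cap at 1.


bound = min(1, sigma^2/(n*eps^2))
sigma^2 = 14.83^2 = 219.9289
n*eps^2 = 154 * 0.96^2 = 154 * 0.9216 = 141.9264
sigma^2/(n*eps^2) = 219.9289 / 141.9264 ≈ 1.54959824
this exceeds 1, so the bound is capped at 1

1.000000


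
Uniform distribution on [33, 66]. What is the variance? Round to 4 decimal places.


Var = (b-a)^2 / 12
(b-a)^2 = (66 - 33)^2 = 1089
Var = 1089/12 = 90.75

90.7500


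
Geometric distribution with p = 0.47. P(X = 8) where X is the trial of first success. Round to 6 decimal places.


P = (1-p)^(k-1) * p
(1-p)^(k-1) = 0.53^7 ≈ 0.01174711
P = 0.01174711 * 0.47 ≈ 0.005521142

0.005521


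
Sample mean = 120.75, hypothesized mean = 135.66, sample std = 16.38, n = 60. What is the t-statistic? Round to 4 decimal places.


t = (xbar - mu0) / (s/sqrt(n))
xbar - mu0 = 120.75 - 135.66 = -14.91
sqrt(60) ≈ 7.74596669
s/sqrt(n) = 16.38 / 7.74596669 ≈ 2.11464891
t = -14.91 / 2.11464891 ≈ -7.050816

-7.0508


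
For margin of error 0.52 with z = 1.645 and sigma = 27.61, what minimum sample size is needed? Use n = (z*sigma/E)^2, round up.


z*sigma/E = 1.645 * 27.61 / 0.52 ≈ 87.343173
(z*sigma/E)^2 ≈ 7628.829883
round up: n = 7629

7629


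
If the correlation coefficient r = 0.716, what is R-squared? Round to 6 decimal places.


R^2 = r^2 = (0.716)^2 = 0.512656

0.512656


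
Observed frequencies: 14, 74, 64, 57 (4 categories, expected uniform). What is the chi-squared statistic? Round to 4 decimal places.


chi2 = sum((O-E)^2/E), E = total/4
total = 209, E = 209/4 = 52.25
(14 - 52.25)^2 / 52.25 = 1463.0625 / 52.25 = 23409/836 ≈ 28.001196
(74 - 52.25)^2 / 52.25 = 473.0625 / 52.25 = 7569/836 ≈ 9.053828
(64 - 52.25)^2 / 52.25 = 138.0625 / 52.25 = 2209/836 ≈ 2.642344
(57 - 52.25)^2 / 52.25 = 22.5625 / 52.25 = 19/44 ≈ 0.431818
chi2 = 8387/209 ≈ 40.129187

40.1292


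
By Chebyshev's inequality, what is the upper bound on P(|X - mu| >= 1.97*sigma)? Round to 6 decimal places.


P <= 1/k^2
k^2 = 1.97^2 = 3.8809
1/k^2 = 1 / 3.8809 ≈ 0.25767219

0.257672


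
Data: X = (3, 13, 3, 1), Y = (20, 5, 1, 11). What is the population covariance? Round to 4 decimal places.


Cov = (1/n)*sum((xi-xbar)(yi-ybar))
n = 4, xbar = 20/4 = 5, ybar = 37/4 = 9.25
sum((xi-xbar)(yi-ybar)) = -46
Cov = -46 / 4 = -11.5

-11.5000


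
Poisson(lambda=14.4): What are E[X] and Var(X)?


E[X] = Var(X) = lambda = 14.4

14.4, 14.4


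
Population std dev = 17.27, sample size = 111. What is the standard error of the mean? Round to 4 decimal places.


SE = sigma / sqrt(n)
sqrt(111) ≈ 10.535654
SE = 17.27 / 10.535654 ≈ 1.639196

1.6392


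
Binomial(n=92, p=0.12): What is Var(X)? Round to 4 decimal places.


Var = n*p*(1-p) = 92 * 0.12 * 0.88 = 9.7152

9.7152


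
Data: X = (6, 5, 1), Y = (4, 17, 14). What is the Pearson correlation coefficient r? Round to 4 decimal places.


r = sum((xi-xbar)(yi-ybar)) / sqrt(sum((xi-xbar)^2) * sum((yi-ybar)^2))
n = 3, xbar = 12/3 = 4, ybar = 35/3 ≈ 11.666667
Sxy = sum((xi-xbar)(yi-ybar)) = -17
Sxx = sum((xi-xbar)^2) = 14
Syy = sum((yi-ybar)^2) = 278/3 ≈ 92.666667
sqrt(Sxx*Syy) ≈ 36.018514
r = Sxy / sqrt(Sxx*Syy) = -17 / 36.018514 ≈ -0.471979

-0.4720


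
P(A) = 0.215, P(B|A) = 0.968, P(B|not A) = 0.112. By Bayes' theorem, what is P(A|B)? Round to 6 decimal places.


P(A|B) = P(B|A)*P(A) / P(B), P(B) = P(B|A)*P(A) + P(B|not A)*P(not A)
P(B|A)*P(A) = 0.968 * 0.215 = 0.20812
P(B|not A)*P(not A) = 0.112 * 0.785 = 0.08792
P(B) = 0.20812 + 0.08792 = 0.29604
P(A|B) = 0.20812 / 0.29604 = 5203/7401 ≈ 0.70301311

0.703013


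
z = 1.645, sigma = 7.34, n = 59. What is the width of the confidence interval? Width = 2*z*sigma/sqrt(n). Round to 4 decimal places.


width = 2*z*sigma/sqrt(n)
2*z*sigma = 2 * 1.645 * 7.34 = 24.1486
sqrt(59) ≈ 7.681146
width = 24.1486 / 7.681146 ≈ 3.143880

3.1439


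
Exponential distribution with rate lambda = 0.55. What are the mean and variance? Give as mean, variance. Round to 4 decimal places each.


mean = 1/lam, var = 1/lam^2
mean = 1 / 0.55 = 20/11 ≈ 1.818182
lam^2 = 0.55^2 = 0.3025
var = 1 / 0.3025 = 400/121 ≈ 3.305785

1.8182, 3.3058


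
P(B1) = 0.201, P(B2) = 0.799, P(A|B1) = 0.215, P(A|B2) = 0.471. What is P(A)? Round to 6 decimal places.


P(A) = P(A|B1)*P(B1) + P(A|B2)*P(B2)
P(A|B1)*P(B1) = 0.215 * 0.201 = 0.043215
P(A|B2)*P(B2) = 0.471 * 0.799 = 0.376329
P(A) = 0.043215 + 0.376329 = 0.419544

0.419544


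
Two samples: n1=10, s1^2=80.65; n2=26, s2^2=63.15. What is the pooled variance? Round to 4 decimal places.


sp^2 = ((n1-1)*s1^2 + (n2-1)*s2^2)/(n1+n2-2)
(n1-1)*s1^2 = 9 * 80.65 = 725.85
(n2-1)*s2^2 = 25 * 63.15 = 1578.75
numerator = 725.85 + 1578.75 = 2304.6
n1+n2-2 = 34
sp^2 = 2304.6 / 34 = 11523/170 ≈ 67.782353

67.7824


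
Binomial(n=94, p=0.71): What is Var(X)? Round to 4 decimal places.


Var = n*p*(1-p) = 94 * 0.71 * 0.29 = 19.3546

19.3546


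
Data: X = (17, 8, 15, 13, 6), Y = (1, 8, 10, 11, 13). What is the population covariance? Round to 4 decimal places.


Cov = (1/n)*sum((xi-xbar)(yi-ybar))
n = 5, xbar = 59/5 = 11.8, ybar = 43/5 = 8.6
sum((xi-xbar)(yi-ybar)) = -55.4
Cov = -55.4 / 5 = -11.08

-11.0800


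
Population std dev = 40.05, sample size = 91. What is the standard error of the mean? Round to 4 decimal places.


SE = sigma / sqrt(n)
sqrt(91) ≈ 9.539392
SE = 40.05 / 9.539392 ≈ 4.198381

4.1984


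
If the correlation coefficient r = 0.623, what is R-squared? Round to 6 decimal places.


R^2 = r^2 = (0.623)^2 = 0.388129

0.388129


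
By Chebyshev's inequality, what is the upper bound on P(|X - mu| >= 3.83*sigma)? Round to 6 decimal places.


P <= 1/k^2
k^2 = 3.83^2 = 14.6689
1/k^2 = 1 / 14.6689 ≈ 0.06817144

0.068171


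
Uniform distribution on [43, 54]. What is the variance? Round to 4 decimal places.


Var = (b-a)^2 / 12
(b-a)^2 = (54 - 43)^2 = 121
Var = 121/12 ≈ 10.083333

10.0833


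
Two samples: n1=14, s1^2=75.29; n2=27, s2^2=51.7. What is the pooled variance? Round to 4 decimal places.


sp^2 = ((n1-1)*s1^2 + (n2-1)*s2^2)/(n1+n2-2)
(n1-1)*s1^2 = 13 * 75.29 = 978.77
(n2-1)*s2^2 = 26 * 51.7 = 1344.2
numerator = 978.77 + 1344.2 = 2322.97
n1+n2-2 = 39
sp^2 = 2322.97 / 39 = 17869/300 ≈ 59.563333

59.5633


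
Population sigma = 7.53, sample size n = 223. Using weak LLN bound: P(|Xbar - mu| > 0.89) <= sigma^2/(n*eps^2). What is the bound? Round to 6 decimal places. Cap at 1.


bound = min(1, sigma^2/(n*eps^2))
sigma^2 = 7.53^2 = 56.7009
n*eps^2 = 223 * 0.89^2 = 223 * 0.7921 = 176.6383
sigma^2/(n*eps^2) = 56.7009 / 176.6383 ≈ 0.32100003

0.321000


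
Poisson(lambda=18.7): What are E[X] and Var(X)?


E[X] = Var(X) = lambda = 18.7

18.7, 18.7


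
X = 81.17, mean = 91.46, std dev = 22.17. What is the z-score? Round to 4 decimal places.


z = (X - mu) / sigma
X - mu = 81.17 - 91.46 = -10.29
z = -10.29 / 22.17 = -343/739 ≈ -0.464141

-0.4641


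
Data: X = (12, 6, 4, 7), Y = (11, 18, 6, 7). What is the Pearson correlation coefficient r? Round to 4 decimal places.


r = sum((xi-xbar)(yi-ybar)) / sqrt(sum((xi-xbar)^2) * sum((yi-ybar)^2))
n = 4, xbar = 29/4 = 7.25, ybar = 42/4 = 10.5
Sxy = sum((xi-xbar)(yi-ybar)) = 8.5
Sxx = sum((xi-xbar)^2) = 34.75
Syy = sum((yi-ybar)^2) = 89
sqrt(Sxx*Syy) ≈ 55.612499
r = Sxy / sqrt(Sxx*Syy) = 8.5 / 55.612499 ≈ 0.152843

0.1528


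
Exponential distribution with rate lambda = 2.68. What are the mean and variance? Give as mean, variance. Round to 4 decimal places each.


mean = 1/lam, var = 1/lam^2
mean = 1 / 2.68 = 25/67 ≈ 0.373134
lam^2 = 2.68^2 = 7.1824
var = 1 / 7.1824 = 625/4489 ≈ 0.139229

0.3731, 0.1392


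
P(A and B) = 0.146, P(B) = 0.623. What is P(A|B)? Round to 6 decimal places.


P(A|B) = P(A and B) / P(B) = 0.146 / 0.623 = 146/623 ≈ 0.23434992

0.234350


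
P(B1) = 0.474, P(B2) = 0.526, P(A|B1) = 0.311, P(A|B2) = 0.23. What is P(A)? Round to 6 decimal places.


P(A) = P(A|B1)*P(B1) + P(A|B2)*P(B2)
P(A|B1)*P(B1) = 0.311 * 0.474 = 0.147414
P(A|B2)*P(B2) = 0.23 * 0.526 = 0.12098
P(A) = 0.147414 + 0.12098 = 0.268394

0.268394


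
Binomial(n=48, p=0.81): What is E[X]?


E[X] = n*p = 48 * 0.81 = 38.88

38.88


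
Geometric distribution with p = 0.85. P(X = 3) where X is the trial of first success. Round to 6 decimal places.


P = (1-p)^(k-1) * p
(1-p)^(k-1) = 0.15^2 = 0.0225
P = 0.0225 * 0.85 = 0.019125

0.019125


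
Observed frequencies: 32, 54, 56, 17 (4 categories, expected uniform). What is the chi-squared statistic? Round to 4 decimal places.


chi2 = sum((O-E)^2/E), E = total/4
total = 159, E = 159/4 = 39.75
(32 - 39.75)^2 / 39.75 = 60.0625 / 39.75 = 961/636 ≈ 1.511006
(54 - 39.75)^2 / 39.75 = 203.0625 / 39.75 = 1083/212 ≈ 5.108491
(56 - 39.75)^2 / 39.75 = 264.0625 / 39.75 = 4225/636 ≈ 6.643082
(17 - 39.75)^2 / 39.75 = 517.5625 / 39.75 = 8281/636 ≈ 13.020440
chi2 = 1393/53 ≈ 26.283019

26.2830


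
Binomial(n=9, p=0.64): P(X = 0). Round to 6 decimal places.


P = C(n,k) * p^k * (1-p)^(n-k)
C(9,0) = 1
p^k = 0.64^0 = 1
(1-p)^(n-k) = 0.36^9 ≈ 0.0001015600
P = 1 * 1 * 0.0001015600 ≈ 0.000102

0.000102


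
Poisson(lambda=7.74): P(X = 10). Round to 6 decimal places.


P = e^(-lam) * lam^k / k!
e^(-7.74) ≈ 0.0004350716
lam^k = 7.74^10 ≈ 771630893.183456
k! = 10! = 3628800
P = 0.0004350716 * 771630893.183456 / 3628800 ≈ 0.092514

0.092514


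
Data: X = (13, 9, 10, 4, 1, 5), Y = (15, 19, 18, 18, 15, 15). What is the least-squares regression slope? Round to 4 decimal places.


b = sum((xi-xbar)(yi-ybar)) / sum((xi-xbar)^2)
n = 6, xbar = 42/6 = 7, ybar = 100/6 = 50/3 ≈ 16.666667
Sxy = sum((xi-xbar)(yi-ybar)) = 8
Sxx = sum((xi-xbar)^2) = 98
b = Sxy / Sxx = 4/49 ≈ 0.081633

0.0816


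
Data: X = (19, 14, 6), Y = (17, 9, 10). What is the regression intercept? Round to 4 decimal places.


a = ybar - b*xbar, where b = sum((xi-xbar)(yi-ybar)) / sum((xi-xbar)^2)
n = 3, xbar = 39/3 = 13, ybar = 36/3 = 12
Sxy = sum((xi-xbar)(yi-ybar)) = 41
Sxx = sum((xi-xbar)^2) = 86
b = Sxy / Sxx = 41/86 ≈ 0.476744
a = 12 - 0.476744 * 13 = 499/86 ≈ 5.802326

5.8023


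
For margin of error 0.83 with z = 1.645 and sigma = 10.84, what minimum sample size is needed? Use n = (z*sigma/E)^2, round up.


z*sigma/E = 1.645 * 10.84 / 0.83 = 89159/4150 ≈ 21.484096
(z*sigma/E)^2 ≈ 461.566398
round up: n = 462

462


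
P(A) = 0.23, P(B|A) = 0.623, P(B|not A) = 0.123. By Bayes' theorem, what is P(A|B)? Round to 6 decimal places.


P(A|B) = P(B|A)*P(A) / P(B), P(B) = P(B|A)*P(A) + P(B|not A)*P(not A)
P(B|A)*P(A) = 0.623 * 0.23 = 0.14329
P(B|not A)*P(not A) = 0.123 * 0.77 = 0.09471
P(B) = 0.14329 + 0.09471 = 0.238
P(A|B) = 0.14329 / 0.238 = 2047/3400 ≈ 0.60205882

0.602059


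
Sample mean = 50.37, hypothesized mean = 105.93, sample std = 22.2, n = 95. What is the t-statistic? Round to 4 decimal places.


t = (xbar - mu0) / (s/sqrt(n))
xbar - mu0 = 50.37 - 105.93 = -55.56
sqrt(95) ≈ 9.74679434
s/sqrt(n) = 22.2 / 9.74679434 ≈ 2.27767194
t = -55.56 / 2.27767194 ≈ -24.393329

-24.3933


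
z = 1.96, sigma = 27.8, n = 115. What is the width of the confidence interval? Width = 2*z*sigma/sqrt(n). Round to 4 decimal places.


width = 2*z*sigma/sqrt(n)
2*z*sigma = 2 * 1.96 * 27.8 = 108.976
sqrt(115) ≈ 10.723805
width = 108.976 / 10.723805 ≈ 10.162064

10.1621


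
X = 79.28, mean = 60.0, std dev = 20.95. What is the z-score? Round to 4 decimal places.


z = (X - mu) / sigma
X - mu = 79.28 - 60.0 = 19.28
z = 19.28 / 20.95 = 1928/2095 ≈ 0.920286

0.9203


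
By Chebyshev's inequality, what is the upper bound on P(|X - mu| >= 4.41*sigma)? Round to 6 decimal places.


P <= 1/k^2
k^2 = 4.41^2 = 19.4481
1/k^2 = 1 / 19.4481 ≈ 0.05141890

0.051419


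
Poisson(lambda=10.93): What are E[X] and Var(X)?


E[X] = Var(X) = lambda = 10.93

10.93, 10.93


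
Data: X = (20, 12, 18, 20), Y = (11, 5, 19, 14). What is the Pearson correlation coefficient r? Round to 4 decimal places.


r = sum((xi-xbar)(yi-ybar)) / sqrt(sum((xi-xbar)^2) * sum((yi-ybar)^2))
n = 4, xbar = 70/4 = 17.5, ybar = 49/4 = 12.25
Sxy = sum((xi-xbar)(yi-ybar)) = 44.5
Sxx = sum((xi-xbar)^2) = 43
Syy = sum((yi-ybar)^2) = 102.75
sqrt(Sxx*Syy) ≈ 66.469918
r = Sxy / sqrt(Sxx*Syy) = 44.5 / 66.469918 ≈ 0.669476

0.6695


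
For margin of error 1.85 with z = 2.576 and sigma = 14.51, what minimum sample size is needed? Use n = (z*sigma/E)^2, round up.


z*sigma/E = 2.576 * 14.51 / 1.85 ≈ 20.204195
(z*sigma/E)^2 ≈ 408.209479
round up: n = 409

409


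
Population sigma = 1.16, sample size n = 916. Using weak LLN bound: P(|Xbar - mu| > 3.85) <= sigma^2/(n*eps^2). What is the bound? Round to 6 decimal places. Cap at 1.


bound = min(1, sigma^2/(n*eps^2))
sigma^2 = 1.16^2 = 1.3456
n*eps^2 = 916 * 3.85^2 = 916 * 14.8225 = 13577.41
sigma^2/(n*eps^2) = 1.3456 / 13577.41 ≈ 0.00009911

0.000099


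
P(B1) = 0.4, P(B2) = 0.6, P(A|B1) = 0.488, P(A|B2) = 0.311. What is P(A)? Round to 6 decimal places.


P(A) = P(A|B1)*P(B1) + P(A|B2)*P(B2)
P(A|B1)*P(B1) = 0.488 * 0.4 = 0.1952
P(A|B2)*P(B2) = 0.311 * 0.6 = 0.1866
P(A) = 0.1952 + 0.1866 = 0.3818

0.381800


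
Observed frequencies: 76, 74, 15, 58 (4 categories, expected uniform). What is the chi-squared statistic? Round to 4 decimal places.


chi2 = sum((O-E)^2/E), E = total/4
total = 223, E = 223/4 = 55.75
(76 - 55.75)^2 / 55.75 = 410.0625 / 55.75 = 6561/892 ≈ 7.355381
(74 - 55.75)^2 / 55.75 = 333.0625 / 55.75 = 5329/892 ≈ 5.974215
(15 - 55.75)^2 / 55.75 = 1660.5625 / 55.75 = 26569/892 ≈ 29.785874
(58 - 55.75)^2 / 55.75 = 5.0625 / 55.75 = 81/892 ≈ 0.090807
chi2 = 9635/223 ≈ 43.206278

43.2063


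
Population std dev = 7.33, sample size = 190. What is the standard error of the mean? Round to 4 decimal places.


SE = sigma / sqrt(n)
sqrt(190) ≈ 13.784049
SE = 7.33 / 13.784049 ≈ 0.531774

0.5318


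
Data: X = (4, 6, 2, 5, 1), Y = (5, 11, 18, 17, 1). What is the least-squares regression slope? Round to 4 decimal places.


b = sum((xi-xbar)(yi-ybar)) / sum((xi-xbar)^2)
n = 5, xbar = 18/5 = 3.6, ybar = 52/5 = 10.4
Sxy = sum((xi-xbar)(yi-ybar)) = 20.8
Sxx = sum((xi-xbar)^2) = 17.2
b = Sxy / Sxx = 52/43 ≈ 1.209302

1.2093


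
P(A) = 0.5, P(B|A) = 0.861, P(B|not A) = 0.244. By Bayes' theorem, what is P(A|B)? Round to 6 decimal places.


P(A|B) = P(B|A)*P(A) / P(B), P(B) = P(B|A)*P(A) + P(B|not A)*P(not A)
P(B|A)*P(A) = 0.861 * 0.5 = 0.4305
P(B|not A)*P(not A) = 0.244 * 0.5 = 0.122
P(B) = 0.4305 + 0.122 = 0.5525
P(A|B) = 0.4305 / 0.5525 = 861/1105 ≈ 0.77918552

0.779186


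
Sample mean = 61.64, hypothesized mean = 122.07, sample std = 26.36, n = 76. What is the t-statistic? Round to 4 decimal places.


t = (xbar - mu0) / (s/sqrt(n))
xbar - mu0 = 61.64 - 122.07 = -60.43
sqrt(76) ≈ 8.71779789
s/sqrt(n) = 26.36 / 8.71779789 ≈ 3.02369937
t = -60.43 / 3.02369937 ≈ -19.985452

-19.9855


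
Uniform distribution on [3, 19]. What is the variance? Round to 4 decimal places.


Var = (b-a)^2 / 12
(b-a)^2 = (19 - 3)^2 = 256
Var = 256/12 ≈ 21.333333

21.3333


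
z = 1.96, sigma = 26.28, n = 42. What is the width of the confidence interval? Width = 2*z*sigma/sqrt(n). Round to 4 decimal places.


width = 2*z*sigma/sqrt(n)
2*z*sigma = 2 * 1.96 * 26.28 = 103.0176
sqrt(42) ≈ 6.480741
width = 103.0176 / 6.480741 ≈ 15.895961

15.8960


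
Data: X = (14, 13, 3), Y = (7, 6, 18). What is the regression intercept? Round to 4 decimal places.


a = ybar - b*xbar, where b = sum((xi-xbar)(yi-ybar)) / sum((xi-xbar)^2)
n = 3, xbar = 30/3 = 10, ybar = 31/3 ≈ 10.333333
Sxy = sum((xi-xbar)(yi-ybar)) = -80
Sxx = sum((xi-xbar)^2) = 74
b = Sxy / Sxx = -40/37 ≈ -1.081081
a = 10.333333 - (-1.081081) * 10 = 2347/111 ≈ 21.144144

21.1441


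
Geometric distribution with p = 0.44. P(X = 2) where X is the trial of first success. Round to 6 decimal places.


P = (1-p)^(k-1) * p
(1-p)^(k-1) = 0.56^1 = 0.56
P = 0.56 * 0.44 = 0.2464

0.246400


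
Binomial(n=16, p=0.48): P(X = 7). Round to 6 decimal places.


P = C(n,k) * p^k * (1-p)^(n-k)
C(16,7) = 11440
p^k = 0.48^7 ≈ 0.005870683
(1-p)^(n-k) = 0.52^9 ≈ 0.002779906
P = 11440 * 0.005870683 * 0.002779906 ≈ 0.186700

0.186700


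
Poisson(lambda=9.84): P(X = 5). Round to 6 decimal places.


P = e^(-lam) * lam^k / k!
e^(-9.84) ≈ 0.00005327731
lam^k = 9.84^5 ≈ 92251.936663
k! = 5! = 120
P = 0.00005327731 * 92251.936663 / 120 ≈ 0.040958

0.040958


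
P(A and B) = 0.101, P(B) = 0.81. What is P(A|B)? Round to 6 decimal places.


P(A|B) = P(A and B) / P(B) = 0.101 / 0.81 = 101/810 ≈ 0.12469136

0.124691


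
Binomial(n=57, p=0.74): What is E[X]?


E[X] = n*p = 57 * 0.74 = 42.18

42.18


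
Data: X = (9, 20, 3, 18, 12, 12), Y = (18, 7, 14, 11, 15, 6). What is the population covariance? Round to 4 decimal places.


Cov = (1/n)*sum((xi-xbar)(yi-ybar))
n = 6, xbar = 74/6 = 37/3 ≈ 12.333333, ybar = 71/6 ≈ 11.833333
sum((xi-xbar)(yi-ybar)) = -245/3 ≈ -81.666667
Cov = -81.666667 / 6 = -245/18 ≈ -13.611111

-13.6111


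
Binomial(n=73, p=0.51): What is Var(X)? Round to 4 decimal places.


Var = n*p*(1-p) = 73 * 0.51 * 0.49 = 18.2427

18.2427


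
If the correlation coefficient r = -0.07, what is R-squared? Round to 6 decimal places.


R^2 = r^2 = (-0.07)^2 = 0.0049

0.004900


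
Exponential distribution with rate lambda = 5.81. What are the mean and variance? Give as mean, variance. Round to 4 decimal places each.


mean = 1/lam, var = 1/lam^2
mean = 1 / 5.81 = 100/581 ≈ 0.172117
lam^2 = 5.81^2 = 33.7561
var = 1 / 33.7561 ≈ 0.029624

0.1721, 0.0296


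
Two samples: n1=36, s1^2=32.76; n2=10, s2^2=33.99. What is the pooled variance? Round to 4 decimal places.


sp^2 = ((n1-1)*s1^2 + (n2-1)*s2^2)/(n1+n2-2)
(n1-1)*s1^2 = 35 * 32.76 = 1146.6
(n2-1)*s2^2 = 9 * 33.99 = 305.91
numerator = 1146.6 + 305.91 = 1452.51
n1+n2-2 = 44
sp^2 = 1452.51 / 44 = 145251/4400 ≈ 33.011591

33.0116


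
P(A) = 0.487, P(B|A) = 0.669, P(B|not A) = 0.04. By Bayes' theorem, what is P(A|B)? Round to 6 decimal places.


P(A|B) = P(B|A)*P(A) / P(B), P(B) = P(B|A)*P(A) + P(B|not A)*P(not A)
P(B|A)*P(A) = 0.669 * 0.487 = 0.325803
P(B|not A)*P(not A) = 0.04 * 0.513 = 0.02052
P(B) = 0.325803 + 0.02052 = 0.346323
P(A|B) = 0.325803 / 0.346323 ≈ 0.94074895

0.940749


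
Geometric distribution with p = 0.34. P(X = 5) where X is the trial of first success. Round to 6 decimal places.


P = (1-p)^(k-1) * p
(1-p)^(k-1) = 0.66^4 ≈ 0.1897474
P = 0.1897474 * 0.34 ≈ 0.06451410

0.064514


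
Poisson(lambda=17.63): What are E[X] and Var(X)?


E[X] = Var(X) = lambda = 17.63

17.63, 17.63


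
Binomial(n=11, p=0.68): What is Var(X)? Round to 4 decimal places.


Var = n*p*(1-p) = 11 * 0.68 * 0.32 = 2.3936

2.3936


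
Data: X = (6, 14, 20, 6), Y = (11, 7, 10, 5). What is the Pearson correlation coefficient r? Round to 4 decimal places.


r = sum((xi-xbar)(yi-ybar)) / sqrt(sum((xi-xbar)^2) * sum((yi-ybar)^2))
n = 4, xbar = 46/4 = 11.5, ybar = 33/4 = 8.25
Sxy = sum((xi-xbar)(yi-ybar)) = 14.5
Sxx = sum((xi-xbar)^2) = 139
Syy = sum((yi-ybar)^2) = 22.75
sqrt(Sxx*Syy) ≈ 56.233887
r = Sxy / sqrt(Sxx*Syy) = 14.5 / 56.233887 ≈ 0.257852

0.2579


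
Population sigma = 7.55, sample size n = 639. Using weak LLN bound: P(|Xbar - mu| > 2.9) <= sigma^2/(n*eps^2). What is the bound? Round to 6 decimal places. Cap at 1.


bound = min(1, sigma^2/(n*eps^2))
sigma^2 = 7.55^2 = 57.0025
n*eps^2 = 639 * 2.9^2 = 639 * 8.41 = 5373.99
sigma^2/(n*eps^2) = 57.0025 / 5373.99 ≈ 0.01060711

0.010607


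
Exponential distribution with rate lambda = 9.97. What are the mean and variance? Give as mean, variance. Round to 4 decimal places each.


mean = 1/lam, var = 1/lam^2
mean = 1 / 9.97 = 100/997 ≈ 0.100301
lam^2 = 9.97^2 = 99.4009
var = 1 / 99.4009 ≈ 0.010060

0.1003, 0.0101


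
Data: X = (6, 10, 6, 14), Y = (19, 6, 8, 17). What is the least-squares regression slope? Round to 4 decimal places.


b = sum((xi-xbar)(yi-ybar)) / sum((xi-xbar)^2)
n = 4, xbar = 36/4 = 9, ybar = 50/4 = 12.5
Sxy = sum((xi-xbar)(yi-ybar)) = 10
Sxx = sum((xi-xbar)^2) = 44
b = Sxy / Sxx = 5/22 ≈ 0.227273

0.2273


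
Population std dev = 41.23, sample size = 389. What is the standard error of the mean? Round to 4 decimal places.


SE = sigma / sqrt(n)
sqrt(389) ≈ 19.723083
SE = 41.23 / 19.723083 ≈ 2.090444

2.0904


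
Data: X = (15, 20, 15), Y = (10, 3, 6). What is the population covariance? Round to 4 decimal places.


Cov = (1/n)*sum((xi-xbar)(yi-ybar))
n = 3, xbar = 50/3 ≈ 16.666667, ybar = 19/3 ≈ 6.333333
sum((xi-xbar)(yi-ybar)) = -50/3 ≈ -16.666667
Cov = -16.666667 / 3 = -50/9 ≈ -5.555556

-5.5556


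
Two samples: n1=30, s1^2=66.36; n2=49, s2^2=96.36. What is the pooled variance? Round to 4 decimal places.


sp^2 = ((n1-1)*s1^2 + (n2-1)*s2^2)/(n1+n2-2)
(n1-1)*s1^2 = 29 * 66.36 = 1924.44
(n2-1)*s2^2 = 48 * 96.36 = 4625.28
numerator = 1924.44 + 4625.28 = 6549.72
n1+n2-2 = 77
sp^2 = 6549.72 / 77 = 163743/1925 ≈ 85.061299

85.0613


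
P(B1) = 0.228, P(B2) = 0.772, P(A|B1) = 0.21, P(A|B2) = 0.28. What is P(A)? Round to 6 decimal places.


P(A) = P(A|B1)*P(B1) + P(A|B2)*P(B2)
P(A|B1)*P(B1) = 0.21 * 0.228 = 0.04788
P(A|B2)*P(B2) = 0.28 * 0.772 = 0.21616
P(A) = 0.04788 + 0.21616 = 0.26404

0.264040


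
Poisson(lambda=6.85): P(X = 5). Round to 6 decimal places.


P = e^(-lam) * lam^k / k!
e^(-6.85) ≈ 0.001059456
lam^k = 6.85^5 ≈ 15081.788893
k! = 5! = 120
P = 0.001059456 * 15081.788893 / 120 ≈ 0.133154

0.133154


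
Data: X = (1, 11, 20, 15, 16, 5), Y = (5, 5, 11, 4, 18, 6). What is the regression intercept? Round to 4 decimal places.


a = ybar - b*xbar, where b = sum((xi-xbar)(yi-ybar)) / sum((xi-xbar)^2)
n = 6, xbar = 68/6 = 34/3 ≈ 11.333333, ybar = 49/6 ≈ 8.166667
Sxy = sum((xi-xbar)(yi-ybar)) = 308/3 ≈ 102.666667
Sxx = sum((xi-xbar)^2) = 772/3 ≈ 257.333333
b = Sxy / Sxx = 77/193 ≈ 0.398964
a = 8.166667 - 0.398964 * 11.333333 = 1407/386 ≈ 3.645078

3.6451


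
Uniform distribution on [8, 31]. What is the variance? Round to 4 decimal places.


Var = (b-a)^2 / 12
(b-a)^2 = (31 - 8)^2 = 529
Var = 529/12 ≈ 44.083333

44.0833


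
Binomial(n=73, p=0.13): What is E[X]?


E[X] = n*p = 73 * 0.13 = 9.49

9.49


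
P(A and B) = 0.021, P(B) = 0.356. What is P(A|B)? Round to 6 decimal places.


P(A|B) = P(A and B) / P(B) = 0.021 / 0.356 = 21/356 ≈ 0.05898876

0.058989


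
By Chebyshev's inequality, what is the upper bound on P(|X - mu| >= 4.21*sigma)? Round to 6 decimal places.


P <= 1/k^2
k^2 = 4.21^2 = 17.7241
1/k^2 = 1 / 17.7241 ≈ 0.05642035

0.056420


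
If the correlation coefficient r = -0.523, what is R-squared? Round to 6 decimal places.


R^2 = r^2 = (-0.523)^2 = 0.273529

0.273529


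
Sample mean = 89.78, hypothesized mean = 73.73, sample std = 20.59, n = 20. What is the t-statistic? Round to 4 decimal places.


t = (xbar - mu0) / (s/sqrt(n))
xbar - mu0 = 89.78 - 73.73 = 16.05
sqrt(20) ≈ 4.47213595
s/sqrt(n) = 20.59 / 4.47213595 ≈ 4.60406397
t = 16.05 / 4.60406397 ≈ 3.486051

3.4861


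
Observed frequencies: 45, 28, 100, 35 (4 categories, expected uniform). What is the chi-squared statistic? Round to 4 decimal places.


chi2 = sum((O-E)^2/E), E = total/4
total = 208, E = 208/4 = 52
(45 - 52)^2 / 52 = 49 / 52 = 49/52 ≈ 0.942308
(28 - 52)^2 / 52 = 576 / 52 = 144/13 ≈ 11.076923
(100 - 52)^2 / 52 = 2304 / 52 = 576/13 ≈ 44.307692
(35 - 52)^2 / 52 = 289 / 52 = 289/52 ≈ 5.557692
chi2 = 1609/26 ≈ 61.884615

61.8846


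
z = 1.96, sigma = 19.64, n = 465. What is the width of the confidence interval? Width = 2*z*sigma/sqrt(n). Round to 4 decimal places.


width = 2*z*sigma/sqrt(n)
2*z*sigma = 2 * 1.96 * 19.64 = 76.9888
sqrt(465) ≈ 21.563859
width = 76.9888 / 21.563859 ≈ 3.570270

3.5703


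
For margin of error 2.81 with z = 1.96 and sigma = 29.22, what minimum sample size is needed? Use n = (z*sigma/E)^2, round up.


z*sigma/E = 1.96 * 29.22 / 2.81 = 143178/7025 ≈ 20.381210
(z*sigma/E)^2 ≈ 415.393720
round up: n = 416

416


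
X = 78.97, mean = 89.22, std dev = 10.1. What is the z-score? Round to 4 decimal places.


z = (X - mu) / sigma
X - mu = 78.97 - 89.22 = -10.25
z = -10.25 / 10.1 = -205/202 ≈ -1.014851

-1.0149


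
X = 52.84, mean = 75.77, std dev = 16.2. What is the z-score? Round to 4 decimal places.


z = (X - mu) / sigma
X - mu = 52.84 - 75.77 = -22.93
z = -22.93 / 16.2 = -2293/1620 ≈ -1.415432

-1.4154


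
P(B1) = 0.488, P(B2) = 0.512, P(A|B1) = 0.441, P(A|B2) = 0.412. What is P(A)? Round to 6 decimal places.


P(A) = P(A|B1)*P(B1) + P(A|B2)*P(B2)
P(A|B1)*P(B1) = 0.441 * 0.488 = 0.215208
P(A|B2)*P(B2) = 0.412 * 0.512 = 0.210944
P(A) = 0.215208 + 0.210944 = 0.426152

0.426152


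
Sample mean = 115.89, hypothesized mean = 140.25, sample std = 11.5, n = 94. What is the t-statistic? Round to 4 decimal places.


t = (xbar - mu0) / (s/sqrt(n))
xbar - mu0 = 115.89 - 140.25 = -24.36
sqrt(94) ≈ 9.69535971
s/sqrt(n) = 11.5 / 9.69535971 ≈ 1.18613443
t = -24.36 / 1.18613443 ≈ -20.537301

-20.5373


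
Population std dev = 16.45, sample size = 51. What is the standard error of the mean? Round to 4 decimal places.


SE = sigma / sqrt(n)
sqrt(51) ≈ 7.141428
SE = 16.45 / 7.141428 ≈ 2.303461

2.3035


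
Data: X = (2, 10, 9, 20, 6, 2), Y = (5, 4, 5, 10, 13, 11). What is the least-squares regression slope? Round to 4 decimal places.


b = sum((xi-xbar)(yi-ybar)) / sum((xi-xbar)^2)
n = 6, xbar = 49/6 ≈ 8.166667, ybar = 48/6 = 8
Sxy = sum((xi-xbar)(yi-ybar)) = 3
Sxx = sum((xi-xbar)^2) = 1349/6 ≈ 224.833333
b = Sxy / Sxx = 18/1349 ≈ 0.013343

0.0133


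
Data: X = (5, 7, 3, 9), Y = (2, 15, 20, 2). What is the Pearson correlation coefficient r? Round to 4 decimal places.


r = sum((xi-xbar)(yi-ybar)) / sqrt(sum((xi-xbar)^2) * sum((yi-ybar)^2))
n = 4, xbar = 24/4 = 6, ybar = 39/4 = 9.75
Sxy = sum((xi-xbar)(yi-ybar)) = -41
Sxx = sum((xi-xbar)^2) = 20
Syy = sum((yi-ybar)^2) = 252.75
sqrt(Sxx*Syy) ≈ 71.098523
r = Sxy / sqrt(Sxx*Syy) = -41 / 71.098523 ≈ -0.576665

-0.5767


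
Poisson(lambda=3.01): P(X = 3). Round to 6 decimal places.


P = e^(-lam) * lam^k / k!
e^(-3.01) ≈ 0.04929168
lam^k = 3.01^3 = 27.270901
k! = 3! = 6
P = 0.04929168 * 27.270901 / 6 ≈ 0.224038

0.224038


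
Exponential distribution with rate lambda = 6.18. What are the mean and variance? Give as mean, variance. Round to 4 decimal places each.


mean = 1/lam, var = 1/lam^2
mean = 1 / 6.18 = 50/309 ≈ 0.161812
lam^2 = 6.18^2 = 38.1924
var = 1 / 38.1924 ≈ 0.026183

0.1618, 0.0262


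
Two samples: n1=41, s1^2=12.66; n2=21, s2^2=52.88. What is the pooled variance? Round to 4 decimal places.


sp^2 = ((n1-1)*s1^2 + (n2-1)*s2^2)/(n1+n2-2)
(n1-1)*s1^2 = 40 * 12.66 = 506.4
(n2-1)*s2^2 = 20 * 52.88 = 1057.6
numerator = 506.4 + 1057.6 = 1564
n1+n2-2 = 60
sp^2 = 1564 / 60 = 391/15 ≈ 26.066667

26.0667


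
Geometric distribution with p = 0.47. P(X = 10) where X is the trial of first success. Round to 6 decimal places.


P = (1-p)^(k-1) * p
(1-p)^(k-1) = 0.53^9 ≈ 0.003299764
P = 0.003299764 * 0.47 ≈ 0.001550889

0.001551


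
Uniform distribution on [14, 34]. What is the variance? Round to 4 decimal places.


Var = (b-a)^2 / 12
(b-a)^2 = (34 - 14)^2 = 400
Var = 400/12 ≈ 33.333333

33.3333


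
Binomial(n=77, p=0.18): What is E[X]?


E[X] = n*p = 77 * 0.18 = 13.86

13.86


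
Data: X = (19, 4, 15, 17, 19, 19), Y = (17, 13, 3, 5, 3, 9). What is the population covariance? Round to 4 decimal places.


Cov = (1/n)*sum((xi-xbar)(yi-ybar))
n = 6, xbar = 93/6 = 15.5, ybar = 50/6 = 25/3 ≈ 8.333333
sum((xi-xbar)(yi-ybar)) = -42
Cov = -42 / 6 = -7

-7.0000


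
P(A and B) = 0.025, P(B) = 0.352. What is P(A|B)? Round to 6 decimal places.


P(A|B) = P(A and B) / P(B) = 0.025 / 0.352 = 25/352 ≈ 0.07102273

0.071023


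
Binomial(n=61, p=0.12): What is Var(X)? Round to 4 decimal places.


Var = n*p*(1-p) = 61 * 0.12 * 0.88 = 6.4416

6.4416


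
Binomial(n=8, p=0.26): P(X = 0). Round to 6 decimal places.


P = C(n,k) * p^k * (1-p)^(n-k)
C(8,0) = 1
p^k = 0.26^0 = 1
(1-p)^(n-k) = 0.74^8 ≈ 0.08991947
P = 1 * 1 * 0.08991947 ≈ 0.089919

0.089919


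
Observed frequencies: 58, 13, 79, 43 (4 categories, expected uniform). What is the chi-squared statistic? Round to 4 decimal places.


chi2 = sum((O-E)^2/E), E = total/4
total = 193, E = 193/4 = 48.25
(58 - 48.25)^2 / 48.25 = 95.0625 / 48.25 = 1521/772 ≈ 1.970207
(13 - 48.25)^2 / 48.25 = 1242.5625 / 48.25 = 19881/772 ≈ 25.752591
(79 - 48.25)^2 / 48.25 = 945.5625 / 48.25 = 15129/772 ≈ 19.597150
(43 - 48.25)^2 / 48.25 = 27.5625 / 48.25 = 441/772 ≈ 0.571244
chi2 = 9243/193 ≈ 47.891192

47.8912


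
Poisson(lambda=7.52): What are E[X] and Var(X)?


E[X] = Var(X) = lambda = 7.52

7.52, 7.52


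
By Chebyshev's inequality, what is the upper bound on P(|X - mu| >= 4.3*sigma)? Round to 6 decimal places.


P <= 1/k^2
k^2 = 4.3^2 = 18.49
1/k^2 = 1 / 18.49 = 100/1849 ≈ 0.05408329

0.054083


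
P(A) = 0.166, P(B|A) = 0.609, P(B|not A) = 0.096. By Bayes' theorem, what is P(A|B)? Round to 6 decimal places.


P(A|B) = P(B|A)*P(A) / P(B), P(B) = P(B|A)*P(A) + P(B|not A)*P(not A)
P(B|A)*P(A) = 0.609 * 0.166 = 0.101094
P(B|not A)*P(not A) = 0.096 * 0.834 = 0.080064
P(B) = 0.101094 + 0.080064 = 0.181158
P(A|B) = 0.101094 / 0.181158 ≈ 0.55804326

0.558043


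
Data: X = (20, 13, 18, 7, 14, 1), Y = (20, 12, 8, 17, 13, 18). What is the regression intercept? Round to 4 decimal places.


a = ybar - b*xbar, where b = sum((xi-xbar)(yi-ybar)) / sum((xi-xbar)^2)
n = 6, xbar = 73/6 ≈ 12.166667, ybar = 88/6 = 44/3 ≈ 14.666667
Sxy = sum((xi-xbar)(yi-ybar)) = -155/3 ≈ -51.666667
Sxx = sum((xi-xbar)^2) = 1505/6 ≈ 250.833333
b = Sxy / Sxx = -62/301 ≈ -0.205980
a = 14.666667 - (-0.205980) * 12.166667 = 5169/301 ≈ 17.172757

17.1728


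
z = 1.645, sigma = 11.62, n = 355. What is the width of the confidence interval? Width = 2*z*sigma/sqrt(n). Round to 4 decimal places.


width = 2*z*sigma/sqrt(n)
2*z*sigma = 2 * 1.645 * 11.62 = 38.2298
sqrt(355) ≈ 18.841444
width = 38.2298 / 18.841444 ≈ 2.029027

2.0290


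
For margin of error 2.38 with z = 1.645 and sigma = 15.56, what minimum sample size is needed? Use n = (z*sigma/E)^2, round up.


z*sigma/E = 1.645 * 15.56 / 2.38 = 18283/1700 ≈ 10.754706
(z*sigma/E)^2 ≈ 115.663699
round up: n = 116

116


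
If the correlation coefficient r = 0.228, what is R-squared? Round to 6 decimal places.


R^2 = r^2 = (0.228)^2 = 0.051984

0.051984


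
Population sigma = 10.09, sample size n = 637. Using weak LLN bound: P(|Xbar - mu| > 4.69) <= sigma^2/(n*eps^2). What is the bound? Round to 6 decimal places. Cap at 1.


bound = min(1, sigma^2/(n*eps^2))
sigma^2 = 10.09^2 = 101.8081
n*eps^2 = 637 * 4.69^2 = 637 * 21.9961 = 14011.5157
sigma^2/(n*eps^2) = 101.8081 / 14011.5157 ≈ 0.00726603

0.007266


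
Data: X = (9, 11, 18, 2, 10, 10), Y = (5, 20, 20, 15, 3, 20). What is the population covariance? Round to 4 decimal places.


Cov = (1/n)*sum((xi-xbar)(yi-ybar))
n = 6, xbar = 60/6 = 10, ybar = 83/6 ≈ 13.833333
sum((xi-xbar)(yi-ybar)) = 55
Cov = 55 / 6 = 55/6 ≈ 9.166667

9.1667


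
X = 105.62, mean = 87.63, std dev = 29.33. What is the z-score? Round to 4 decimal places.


z = (X - mu) / sigma
X - mu = 105.62 - 87.63 = 17.99
z = 17.99 / 29.33 = 257/419 ≈ 0.613365

0.6134


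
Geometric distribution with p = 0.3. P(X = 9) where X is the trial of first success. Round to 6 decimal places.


P = (1-p)^(k-1) * p
(1-p)^(k-1) = 0.7^8 = 0.05764801
P = 0.05764801 * 0.3 ≈ 0.01729440

0.017294


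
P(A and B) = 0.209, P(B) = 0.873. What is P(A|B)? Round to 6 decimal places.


P(A|B) = P(A and B) / P(B) = 0.209 / 0.873 = 209/873 ≈ 0.23940435

0.239404


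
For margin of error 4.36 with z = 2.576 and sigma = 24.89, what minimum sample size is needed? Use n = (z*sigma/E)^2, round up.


z*sigma/E = 2.576 * 24.89 / 4.36 ≈ 14.705651
(z*sigma/E)^2 ≈ 216.256182
round up: n = 217

217


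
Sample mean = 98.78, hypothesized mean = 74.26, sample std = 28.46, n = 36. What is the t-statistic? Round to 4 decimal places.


t = (xbar - mu0) / (s/sqrt(n))
xbar - mu0 = 98.78 - 74.26 = 24.52
sqrt(36) = 6
s/sqrt(n) = 28.46 / 6 = 1423/300 ≈ 4.74333333
t = 24.52 / 4.74333333 = 7356/1423 ≈ 5.169361

5.1694


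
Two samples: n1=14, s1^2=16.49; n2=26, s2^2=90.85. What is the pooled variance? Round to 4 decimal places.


sp^2 = ((n1-1)*s1^2 + (n2-1)*s2^2)/(n1+n2-2)
(n1-1)*s1^2 = 13 * 16.49 = 214.37
(n2-1)*s2^2 = 25 * 90.85 = 2271.25
numerator = 214.37 + 2271.25 = 2485.62
n1+n2-2 = 38
sp^2 = 2485.62 / 38 = 124281/1900 ≈ 65.411053

65.4111


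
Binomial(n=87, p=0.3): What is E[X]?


E[X] = n*p = 87 * 0.3 = 26.1

26.1


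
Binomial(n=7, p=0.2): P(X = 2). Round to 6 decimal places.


P = C(n,k) * p^k * (1-p)^(n-k)
C(7,2) = 21
p^k = 0.2^2 = 0.04
(1-p)^(n-k) = 0.8^5 = 0.32768
P = 21 * 0.04 * 0.32768 ≈ 0.275251

0.275251


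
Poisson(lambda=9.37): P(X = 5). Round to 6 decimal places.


P = e^(-lam) * lam^k / k!
e^(-9.37) ≈ 0.00008524339
lam^k = 9.37^5 ≈ 72226.730237
k! = 5! = 120
P = 0.00008524339 * 72226.730237 / 120 ≈ 0.051307

0.051307


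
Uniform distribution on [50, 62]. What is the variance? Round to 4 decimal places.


Var = (b-a)^2 / 12
(b-a)^2 = (62 - 50)^2 = 144
Var = 144/12 = 12

12.0000


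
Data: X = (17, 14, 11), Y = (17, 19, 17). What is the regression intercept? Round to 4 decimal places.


a = ybar - b*xbar, where b = sum((xi-xbar)(yi-ybar)) / sum((xi-xbar)^2)
n = 3, xbar = 42/3 = 14, ybar = 53/3 ≈ 17.666667
Sxy = sum((xi-xbar)(yi-ybar)) = 0
Sxx = sum((xi-xbar)^2) = 18
b = Sxy / Sxx = 0
a = 17.666667 - 0 * 14 = 53/3 ≈ 17.666667

17.6667


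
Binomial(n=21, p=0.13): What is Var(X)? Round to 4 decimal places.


Var = n*p*(1-p) = 21 * 0.13 * 0.87 = 2.3751

2.3751


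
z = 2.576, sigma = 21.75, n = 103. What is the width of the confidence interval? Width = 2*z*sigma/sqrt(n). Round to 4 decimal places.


width = 2*z*sigma/sqrt(n)
2*z*sigma = 2 * 2.576 * 21.75 = 112.056
sqrt(103) ≈ 10.148892
width = 112.056 / 10.148892 ≈ 11.041206

11.0412


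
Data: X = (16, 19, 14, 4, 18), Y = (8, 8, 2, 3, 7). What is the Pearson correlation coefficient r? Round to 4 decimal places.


r = sum((xi-xbar)(yi-ybar)) / sqrt(sum((xi-xbar)^2) * sum((yi-ybar)^2))
n = 5, xbar = 71/5 = 14.2, ybar = 28/5 = 5.6
Sxy = sum((xi-xbar)(yi-ybar)) = 48.4
Sxx = sum((xi-xbar)^2) = 144.8
Syy = sum((yi-ybar)^2) = 33.2
sqrt(Sxx*Syy) ≈ 69.335128
r = Sxy / sqrt(Sxx*Syy) = 48.4 / 69.335128 ≈ 0.698059

0.6981
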